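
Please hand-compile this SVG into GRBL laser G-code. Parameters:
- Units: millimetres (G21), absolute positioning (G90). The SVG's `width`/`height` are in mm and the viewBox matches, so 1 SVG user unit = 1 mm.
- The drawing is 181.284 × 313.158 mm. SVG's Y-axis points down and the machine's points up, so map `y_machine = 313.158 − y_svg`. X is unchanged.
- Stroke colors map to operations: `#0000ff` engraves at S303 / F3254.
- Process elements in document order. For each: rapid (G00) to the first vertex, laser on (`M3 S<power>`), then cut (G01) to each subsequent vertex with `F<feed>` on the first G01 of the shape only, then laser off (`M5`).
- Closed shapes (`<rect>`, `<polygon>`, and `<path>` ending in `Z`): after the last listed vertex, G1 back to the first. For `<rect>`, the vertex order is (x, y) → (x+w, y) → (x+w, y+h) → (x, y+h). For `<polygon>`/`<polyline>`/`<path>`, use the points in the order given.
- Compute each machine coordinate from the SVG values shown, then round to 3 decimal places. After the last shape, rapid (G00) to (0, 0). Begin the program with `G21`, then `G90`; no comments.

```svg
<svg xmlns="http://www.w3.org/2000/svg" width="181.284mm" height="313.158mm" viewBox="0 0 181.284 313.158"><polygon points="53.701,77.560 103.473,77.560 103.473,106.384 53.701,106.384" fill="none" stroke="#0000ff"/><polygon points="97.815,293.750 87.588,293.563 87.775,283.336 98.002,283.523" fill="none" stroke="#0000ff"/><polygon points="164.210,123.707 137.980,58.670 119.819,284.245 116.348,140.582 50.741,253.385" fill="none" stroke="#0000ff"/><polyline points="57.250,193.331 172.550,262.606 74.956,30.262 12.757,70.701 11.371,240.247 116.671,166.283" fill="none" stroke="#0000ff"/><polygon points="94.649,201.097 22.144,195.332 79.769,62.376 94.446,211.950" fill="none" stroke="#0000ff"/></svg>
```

G21
G90
G00 X53.701 Y235.598
M3 S303
G01 X103.473 Y235.598 F3254
G01 X103.473 Y206.774
G01 X53.701 Y206.774
G01 X53.701 Y235.598
M5
G00 X97.815 Y19.408
M3 S303
G01 X87.588 Y19.595 F3254
G01 X87.775 Y29.822
G01 X98.002 Y29.635
G01 X97.815 Y19.408
M5
G00 X164.210 Y189.451
M3 S303
G01 X137.980 Y254.488 F3254
G01 X119.819 Y28.913
G01 X116.348 Y172.576
G01 X50.741 Y59.773
G01 X164.210 Y189.451
M5
G00 X57.250 Y119.827
M3 S303
G01 X172.550 Y50.552 F3254
G01 X74.956 Y282.896
G01 X12.757 Y242.457
G01 X11.371 Y72.911
G01 X116.671 Y146.875
M5
G00 X94.649 Y112.061
M3 S303
G01 X22.144 Y117.826 F3254
G01 X79.769 Y250.782
G01 X94.446 Y101.208
G01 X94.649 Y112.061
M5
G00 X0.000 Y0.000

viewBox `0 0 181.284 313.158` with mm width/height → 1 unit = 1 mm. Flip: y_m = 313.158 − y_svg.

**Shape 1** — `<polygon>` rectangle, stroke `#0000ff` → engrave (S303, F3254). Machine vertices: (53.701,235.598) → (103.473,235.598) → (103.473,206.774) → (53.701,206.774) → (53.701,235.598). Closed: final G1 returns to the first vertex.

**Shape 2** — `<polygon>` regular polygon, stroke `#0000ff` → engrave (S303, F3254). Machine vertices: (97.815,19.408) → (87.588,19.595) → (87.775,29.822) → (98.002,29.635) → (97.815,19.408). Closed: final G1 returns to the first vertex.

**Shape 3** — `<polygon>` closed polygon, stroke `#0000ff` → engrave (S303, F3254). Machine vertices: (164.210,189.451) → (137.980,254.488) → (119.819,28.913) → (116.348,172.576) → (50.741,59.773) → (164.210,189.451). Closed: final G1 returns to the first vertex.

**Shape 4** — `<polyline>` open polyline, stroke `#0000ff` → engrave (S303, F3254). Machine vertices: (57.250,119.827) → (172.550,50.552) → (74.956,282.896) → (12.757,242.457) → (11.371,72.911) → (116.671,146.875). Open path.

**Shape 5** — `<polygon>` closed polygon, stroke `#0000ff` → engrave (S303, F3254). Machine vertices: (94.649,112.061) → (22.144,117.826) → (79.769,250.782) → (94.446,101.208) → (94.649,112.061). Closed: final G1 returns to the first vertex.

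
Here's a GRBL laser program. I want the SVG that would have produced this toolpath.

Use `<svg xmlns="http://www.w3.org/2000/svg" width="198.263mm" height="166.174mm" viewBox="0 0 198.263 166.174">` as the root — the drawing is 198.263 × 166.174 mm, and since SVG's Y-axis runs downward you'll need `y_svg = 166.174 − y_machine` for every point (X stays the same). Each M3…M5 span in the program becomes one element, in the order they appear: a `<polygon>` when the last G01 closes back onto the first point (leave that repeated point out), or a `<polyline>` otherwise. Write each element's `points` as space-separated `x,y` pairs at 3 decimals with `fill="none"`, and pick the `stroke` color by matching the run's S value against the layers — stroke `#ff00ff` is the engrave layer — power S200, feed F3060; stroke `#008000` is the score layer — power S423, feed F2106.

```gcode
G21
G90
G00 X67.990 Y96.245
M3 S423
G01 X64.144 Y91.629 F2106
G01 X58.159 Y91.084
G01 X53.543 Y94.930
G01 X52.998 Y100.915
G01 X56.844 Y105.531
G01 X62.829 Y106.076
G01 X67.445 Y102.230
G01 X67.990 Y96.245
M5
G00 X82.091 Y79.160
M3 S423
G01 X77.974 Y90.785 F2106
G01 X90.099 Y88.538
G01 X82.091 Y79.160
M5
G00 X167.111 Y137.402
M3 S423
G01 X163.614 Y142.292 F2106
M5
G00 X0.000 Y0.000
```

<svg xmlns="http://www.w3.org/2000/svg" width="198.263mm" height="166.174mm" viewBox="0 0 198.263 166.174">
  <polygon points="67.990,69.929 64.144,74.545 58.159,75.090 53.543,71.244 52.998,65.259 56.844,60.643 62.829,60.098 67.445,63.944" fill="none" stroke="#008000"/>
  <polygon points="82.091,87.014 77.974,75.389 90.099,77.636" fill="none" stroke="#008000"/>
  <polyline points="167.111,28.772 163.614,23.882" fill="none" stroke="#008000"/>
</svg>

y_svg = 166.174 − y_m. Every run uses S423, so all elements get stroke `#008000` (score).

[1] closed run; points: 67.990,69.929 64.144,74.545 58.159,75.090 53.543,71.244 52.998,65.259 56.844,60.643 62.829,60.098 67.445,63.944

[2] closed run; points: 82.091,87.014 77.974,75.389 90.099,77.636

[3] open run; points: 167.111,28.772 163.614,23.882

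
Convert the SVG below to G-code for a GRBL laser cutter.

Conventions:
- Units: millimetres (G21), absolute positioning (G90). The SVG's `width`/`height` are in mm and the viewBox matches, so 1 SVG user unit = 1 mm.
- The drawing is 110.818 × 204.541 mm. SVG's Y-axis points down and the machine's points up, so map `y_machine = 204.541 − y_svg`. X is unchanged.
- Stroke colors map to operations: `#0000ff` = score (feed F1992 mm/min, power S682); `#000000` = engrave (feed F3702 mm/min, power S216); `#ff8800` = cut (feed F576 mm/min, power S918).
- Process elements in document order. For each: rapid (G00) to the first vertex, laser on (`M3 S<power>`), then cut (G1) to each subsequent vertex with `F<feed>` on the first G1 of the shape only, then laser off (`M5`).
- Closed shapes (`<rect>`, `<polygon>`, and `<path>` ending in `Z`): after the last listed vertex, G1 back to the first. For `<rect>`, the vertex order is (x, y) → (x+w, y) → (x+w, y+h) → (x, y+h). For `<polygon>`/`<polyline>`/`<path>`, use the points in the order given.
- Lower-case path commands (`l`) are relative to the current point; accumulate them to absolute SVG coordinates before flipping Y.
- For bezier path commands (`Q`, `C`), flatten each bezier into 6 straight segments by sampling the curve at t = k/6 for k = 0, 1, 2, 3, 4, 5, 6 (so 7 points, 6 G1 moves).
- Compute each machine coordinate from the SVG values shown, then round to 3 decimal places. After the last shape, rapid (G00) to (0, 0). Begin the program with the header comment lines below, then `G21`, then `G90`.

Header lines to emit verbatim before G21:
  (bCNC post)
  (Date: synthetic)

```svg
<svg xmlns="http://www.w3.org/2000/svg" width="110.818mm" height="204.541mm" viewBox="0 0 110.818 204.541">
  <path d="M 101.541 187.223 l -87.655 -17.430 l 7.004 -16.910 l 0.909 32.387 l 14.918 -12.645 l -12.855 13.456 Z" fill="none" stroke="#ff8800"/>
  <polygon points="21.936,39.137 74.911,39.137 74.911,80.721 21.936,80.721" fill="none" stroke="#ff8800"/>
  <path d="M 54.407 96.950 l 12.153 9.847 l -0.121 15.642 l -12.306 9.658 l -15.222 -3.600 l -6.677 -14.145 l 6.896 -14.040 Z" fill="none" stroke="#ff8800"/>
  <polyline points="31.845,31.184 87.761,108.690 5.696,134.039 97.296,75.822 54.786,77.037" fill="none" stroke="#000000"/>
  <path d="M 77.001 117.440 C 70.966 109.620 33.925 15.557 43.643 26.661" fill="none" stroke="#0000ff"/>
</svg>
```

(bCNC post)
(Date: synthetic)
G21
G90
G00 X101.541 Y17.318
M3 S918
G1 X13.886 Y34.748 F576
G1 X20.890 Y51.658
G1 X21.799 Y19.271
G1 X36.717 Y31.916
G1 X23.862 Y18.460
G1 X101.541 Y17.318
M5
G00 X21.936 Y165.404
M3 S918
G1 X74.911 Y165.404 F576
G1 X74.911 Y123.820
G1 X21.936 Y123.820
G1 X21.936 Y165.404
M5
G00 X54.407 Y107.591
M3 S918
G1 X66.560 Y97.744 F576
G1 X66.439 Y82.102
G1 X54.133 Y72.444
G1 X38.911 Y76.044
G1 X32.234 Y90.189
G1 X39.130 Y104.229
G1 X54.407 Y107.591
M5
G00 X31.845 Y173.357
M3 S216
G1 X87.761 Y95.851 F3702
G1 X5.696 Y70.502
G1 X97.296 Y128.719
G1 X54.786 Y127.504
M5
G00 X77.001 Y87.101
M3 S682
G1 X71.760 Y97.312 F1992
G1 X63.511 Y116.579
G1 X54.415 Y139.587
G1 X46.631 Y161.018
G1 X42.321 Y175.554
G1 X43.643 Y177.880
M5
G00 X0.000 Y0.000

1 u = 1 mm; y_m = 204.541 − y.

[1] `<path>` closed polygon, #ff8800→cut S918 F576: (101.541,17.318) → (13.886,34.748) → (20.890,51.658) → (21.799,19.271) → (36.717,31.916) → (23.862,18.460) → (101.541,17.318) (closed)

[2] `<polygon>` rectangle, #ff8800→cut S918 F576: (21.936,165.404) → (74.911,165.404) → (74.911,123.820) → (21.936,123.820) → (21.936,165.404) (closed)

[3] `<path>` regular polygon, #ff8800→cut S918 F576: (54.407,107.591) → (66.560,97.744) → (66.439,82.102) → (54.133,72.444) → (38.911,76.044) → (32.234,90.189) → (39.130,104.229) → (54.407,107.591) (closed)

[4] `<polyline>` open polyline, #000000→engrave S216 F3702: (31.845,173.357) → (87.761,95.851) → (5.696,70.502) → (97.296,128.719) → (54.786,127.504)

[5] `<path>` cubic bezier, #0000ff→score S682 F1992: (77.001,87.101) → (71.760,97.312) → (63.511,116.579) → (54.415,139.587) → (46.631,161.018) → (42.321,175.554) → (43.643,177.880)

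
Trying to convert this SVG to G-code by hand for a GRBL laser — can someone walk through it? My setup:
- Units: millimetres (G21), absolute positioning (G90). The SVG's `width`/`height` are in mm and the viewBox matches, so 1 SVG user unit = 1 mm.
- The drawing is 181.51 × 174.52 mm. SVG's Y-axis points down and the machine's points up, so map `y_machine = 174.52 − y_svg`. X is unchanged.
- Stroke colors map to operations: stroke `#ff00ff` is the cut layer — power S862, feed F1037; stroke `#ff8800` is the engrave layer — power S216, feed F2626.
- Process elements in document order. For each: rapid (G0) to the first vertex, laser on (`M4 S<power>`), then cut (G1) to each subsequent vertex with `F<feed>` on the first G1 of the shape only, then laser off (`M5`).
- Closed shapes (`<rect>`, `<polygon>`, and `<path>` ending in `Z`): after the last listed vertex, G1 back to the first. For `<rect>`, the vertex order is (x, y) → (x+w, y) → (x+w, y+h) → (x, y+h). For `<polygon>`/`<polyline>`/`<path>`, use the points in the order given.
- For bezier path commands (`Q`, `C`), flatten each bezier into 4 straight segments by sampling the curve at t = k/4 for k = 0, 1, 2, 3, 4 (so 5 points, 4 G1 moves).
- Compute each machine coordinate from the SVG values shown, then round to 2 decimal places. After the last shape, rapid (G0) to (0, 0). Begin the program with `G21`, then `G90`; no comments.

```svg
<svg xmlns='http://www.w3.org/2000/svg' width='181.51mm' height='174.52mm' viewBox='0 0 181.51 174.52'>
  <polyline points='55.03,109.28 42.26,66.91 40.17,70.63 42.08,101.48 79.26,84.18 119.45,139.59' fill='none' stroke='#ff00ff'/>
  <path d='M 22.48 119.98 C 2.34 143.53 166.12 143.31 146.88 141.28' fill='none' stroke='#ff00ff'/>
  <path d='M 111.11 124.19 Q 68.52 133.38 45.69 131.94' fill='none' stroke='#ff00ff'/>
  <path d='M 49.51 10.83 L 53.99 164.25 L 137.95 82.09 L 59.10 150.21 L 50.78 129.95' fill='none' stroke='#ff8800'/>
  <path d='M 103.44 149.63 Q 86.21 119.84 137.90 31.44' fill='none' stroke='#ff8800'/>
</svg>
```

1 u = 1 mm; y_m = 174.52 − y.

[1] `<polyline>` open polyline, #ff00ff→cut S862 F1037: (55.03,65.24) → (42.26,107.61) → (40.17,103.89) → (42.08,73.04) → (79.26,90.34) → (119.45,34.93)

[2] `<path>` cubic bezier, #ff00ff→cut S862 F1037: (22.48,54.54) → (36.13,40.99) → (84.34,34.30) → (132.73,32.40) → (146.88,33.24)

[3] `<path>` quadratic bezier, #ff00ff→cut S862 F1037: (111.11,50.33) → (91.05,46.40) → (73.46,43.80) → (58.34,42.52) → (45.69,42.58)

[4] `<path>` open polyline, #ff8800→engrave S216 F2626: (49.51,163.69) → (53.99,10.27) → (137.95,92.43) → (59.10,24.31) → (50.78,44.57)

[5] `<path>` quadratic bezier, #ff8800→engrave S216 F2626: (103.44,24.89) → (99.13,43.45) → (103.44,69.33) → (116.36,102.54) → (137.90,143.08)

G21
G90
G0 X55.03 Y65.24
M4 S862
G1 X42.26 Y107.61 F1037
G1 X40.17 Y103.89
G1 X42.08 Y73.04
G1 X79.26 Y90.34
G1 X119.45 Y34.93
M5
G0 X22.48 Y54.54
M4 S862
G1 X36.13 Y40.99 F1037
G1 X84.34 Y34.30
G1 X132.73 Y32.40
G1 X146.88 Y33.24
M5
G0 X111.11 Y50.33
M4 S862
G1 X91.05 Y46.40 F1037
G1 X73.46 Y43.80
G1 X58.34 Y42.52
G1 X45.69 Y42.58
M5
G0 X49.51 Y163.69
M4 S216
G1 X53.99 Y10.27 F2626
G1 X137.95 Y92.43
G1 X59.10 Y24.31
G1 X50.78 Y44.57
M5
G0 X103.44 Y24.89
M4 S216
G1 X99.13 Y43.45 F2626
G1 X103.44 Y69.33
G1 X116.36 Y102.54
G1 X137.90 Y143.08
M5
G0 X0.00 Y0.00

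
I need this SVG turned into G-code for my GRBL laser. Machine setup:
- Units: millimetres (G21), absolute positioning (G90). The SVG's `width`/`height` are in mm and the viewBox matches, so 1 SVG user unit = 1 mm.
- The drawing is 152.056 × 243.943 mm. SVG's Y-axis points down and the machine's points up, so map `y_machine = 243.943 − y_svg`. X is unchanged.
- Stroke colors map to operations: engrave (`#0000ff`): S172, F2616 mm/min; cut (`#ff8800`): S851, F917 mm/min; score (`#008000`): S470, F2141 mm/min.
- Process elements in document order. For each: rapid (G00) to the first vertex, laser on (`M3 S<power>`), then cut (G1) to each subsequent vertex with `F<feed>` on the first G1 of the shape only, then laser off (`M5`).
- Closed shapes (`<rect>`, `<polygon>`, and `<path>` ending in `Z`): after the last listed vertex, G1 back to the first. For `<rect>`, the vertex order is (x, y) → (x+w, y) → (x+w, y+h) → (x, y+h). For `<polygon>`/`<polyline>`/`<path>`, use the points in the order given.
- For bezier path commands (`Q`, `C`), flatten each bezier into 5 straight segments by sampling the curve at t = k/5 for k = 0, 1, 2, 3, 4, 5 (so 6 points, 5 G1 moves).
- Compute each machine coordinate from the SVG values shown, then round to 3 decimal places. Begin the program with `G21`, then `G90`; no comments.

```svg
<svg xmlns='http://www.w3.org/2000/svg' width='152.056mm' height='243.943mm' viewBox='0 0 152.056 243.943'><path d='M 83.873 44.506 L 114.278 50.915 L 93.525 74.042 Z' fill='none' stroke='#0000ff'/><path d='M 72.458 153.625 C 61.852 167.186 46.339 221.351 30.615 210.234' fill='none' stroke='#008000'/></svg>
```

G21
G90
G00 X83.873 Y199.437
M3 S172
G1 X114.278 Y193.028 F2616
G1 X93.525 Y169.901
G1 X83.873 Y199.437
M5
G00 X72.458 Y90.318
M3 S470
G1 X65.543 Y78.156 F2141
G1 X57.676 Y61.332
G1 X49.082 Y44.927
G1 X39.987 Y34.026
G1 X30.615 Y33.709
M5

Since the viewBox matches the mm dimensions, user units are millimetres directly. The only transform is the Y-flip y_m = 243.943 − y_svg.

Shape 1 is a regular polygon drawn with `<path>`. Its stroke #0000ff means engrave at S172, F2616. After flipping Y the toolpath is (83.873,199.437) → (114.278,193.028) → (93.525,169.901) → (83.873,199.437), returning to the start.

Shape 2 is a cubic bezier drawn with `<path>`. Its stroke #008000 means score at S470, F2141. After flipping Y the toolpath is (72.458,90.318) → (65.543,78.156) → (57.676,61.332) → (49.082,44.927) → (39.987,34.026) → (30.615,33.709).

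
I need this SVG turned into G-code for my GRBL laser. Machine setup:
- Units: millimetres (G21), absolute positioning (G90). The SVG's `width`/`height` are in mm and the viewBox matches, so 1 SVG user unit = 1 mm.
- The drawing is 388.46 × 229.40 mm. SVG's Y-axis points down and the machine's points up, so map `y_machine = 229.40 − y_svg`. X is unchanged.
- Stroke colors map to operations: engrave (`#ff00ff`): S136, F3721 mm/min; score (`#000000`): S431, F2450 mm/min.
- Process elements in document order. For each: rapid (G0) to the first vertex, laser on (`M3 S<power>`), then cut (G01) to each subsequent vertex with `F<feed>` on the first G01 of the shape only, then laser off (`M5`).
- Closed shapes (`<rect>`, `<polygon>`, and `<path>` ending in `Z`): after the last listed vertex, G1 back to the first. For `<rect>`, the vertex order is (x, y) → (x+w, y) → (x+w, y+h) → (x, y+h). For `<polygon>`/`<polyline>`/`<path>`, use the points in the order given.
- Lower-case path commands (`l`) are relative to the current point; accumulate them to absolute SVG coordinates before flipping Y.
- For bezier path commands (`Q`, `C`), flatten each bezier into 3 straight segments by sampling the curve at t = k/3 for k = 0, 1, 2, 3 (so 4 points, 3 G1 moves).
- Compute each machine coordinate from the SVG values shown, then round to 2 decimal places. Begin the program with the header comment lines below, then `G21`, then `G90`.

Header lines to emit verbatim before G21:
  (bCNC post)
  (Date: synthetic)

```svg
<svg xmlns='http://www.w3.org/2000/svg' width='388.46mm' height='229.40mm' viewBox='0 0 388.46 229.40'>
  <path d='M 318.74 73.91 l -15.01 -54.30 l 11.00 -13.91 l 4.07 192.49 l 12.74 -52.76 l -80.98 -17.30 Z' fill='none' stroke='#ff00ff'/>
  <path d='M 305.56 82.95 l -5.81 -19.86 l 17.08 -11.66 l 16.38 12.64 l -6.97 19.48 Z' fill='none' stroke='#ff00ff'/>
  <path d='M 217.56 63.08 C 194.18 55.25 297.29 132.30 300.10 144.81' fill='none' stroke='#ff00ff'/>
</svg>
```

(bCNC post)
(Date: synthetic)
G21
G90
G0 X318.74 Y155.49
M3 S136
G01 X303.73 Y209.79 F3721
G01 X314.73 Y223.70
G01 X318.80 Y31.21
G01 X331.54 Y83.97
G01 X250.56 Y101.27
G01 X318.74 Y155.49
M5
G0 X305.56 Y146.45
M3 S136
G01 X299.75 Y166.31 F3721
G01 X316.83 Y177.97
G01 X333.21 Y165.33
G01 X326.24 Y145.85
G01 X305.56 Y146.45
M5
G0 X217.56 Y166.32
M3 S136
G01 X227.94 Y151.39 F3721
G01 X272.26 Y113.08
G01 X300.10 Y84.59
M5

Since the viewBox matches the mm dimensions, user units are millimetres directly. The only transform is the Y-flip y_m = 229.40 − y_svg.

Shape 1 is a closed polygon drawn with `<path>`. Its stroke #ff00ff means engrave at S136, F3721. After flipping Y the toolpath is (318.74,155.49) → (303.73,209.79) → (314.73,223.70) → (318.80,31.21) → (331.54,83.97) → (250.56,101.27) → (318.74,155.49), returning to the start.

Shape 2 is a regular polygon drawn with `<path>`. Its stroke #ff00ff means engrave at S136, F3721. After flipping Y the toolpath is (305.56,146.45) → (299.75,166.31) → (316.83,177.97) → (333.21,165.33) → (326.24,145.85) → (305.56,146.45), returning to the start.

Shape 3 is a cubic bezier drawn with `<path>`. Its stroke #ff00ff means engrave at S136, F3721. After flipping Y the toolpath is (217.56,166.32) → (227.94,151.39) → (272.26,113.08) → (300.10,84.59).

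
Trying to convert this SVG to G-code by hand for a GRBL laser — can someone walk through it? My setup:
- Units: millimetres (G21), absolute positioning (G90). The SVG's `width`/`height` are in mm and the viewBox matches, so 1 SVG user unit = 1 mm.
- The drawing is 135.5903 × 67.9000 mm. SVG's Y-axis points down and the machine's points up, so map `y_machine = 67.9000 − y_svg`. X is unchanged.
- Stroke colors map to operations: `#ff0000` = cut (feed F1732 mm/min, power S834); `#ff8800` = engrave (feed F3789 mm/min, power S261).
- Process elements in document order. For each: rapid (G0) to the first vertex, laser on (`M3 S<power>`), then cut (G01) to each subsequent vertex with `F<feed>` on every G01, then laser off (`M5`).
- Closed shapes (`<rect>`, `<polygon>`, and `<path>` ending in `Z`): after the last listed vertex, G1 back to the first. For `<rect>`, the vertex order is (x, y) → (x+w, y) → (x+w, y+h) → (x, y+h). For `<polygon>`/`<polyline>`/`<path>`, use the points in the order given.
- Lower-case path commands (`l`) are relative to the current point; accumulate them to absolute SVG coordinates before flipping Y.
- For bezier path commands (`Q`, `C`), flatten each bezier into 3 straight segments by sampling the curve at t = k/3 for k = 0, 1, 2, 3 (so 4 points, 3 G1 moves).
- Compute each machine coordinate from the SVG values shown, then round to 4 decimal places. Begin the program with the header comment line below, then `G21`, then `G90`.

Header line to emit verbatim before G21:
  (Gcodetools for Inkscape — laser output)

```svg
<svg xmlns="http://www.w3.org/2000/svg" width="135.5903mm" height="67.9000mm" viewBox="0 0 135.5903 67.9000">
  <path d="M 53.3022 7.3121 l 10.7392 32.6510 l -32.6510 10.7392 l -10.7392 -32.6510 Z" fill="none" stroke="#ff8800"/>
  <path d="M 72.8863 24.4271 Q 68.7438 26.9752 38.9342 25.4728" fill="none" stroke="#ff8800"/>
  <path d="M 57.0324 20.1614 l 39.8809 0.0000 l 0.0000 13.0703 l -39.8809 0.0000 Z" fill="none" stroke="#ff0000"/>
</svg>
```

(Gcodetools for Inkscape — laser output)
G21
G90
G0 X53.3022 Y60.5879
M3 S261
G01 X64.0414 Y27.9369 F3789
G01 X31.3904 Y17.1977 F3789
G01 X20.6512 Y49.8487 F3789
G01 X53.3022 Y60.5879 F3789
M5
G0 X72.8863 Y43.4729
M3 S261
G01 X67.2727 Y42.2242 F3789
G01 X55.9554 Y41.8757 F3789
G01 X38.9342 Y42.4272 F3789
M5
G0 X57.0324 Y47.7386
M3 S834
G01 X96.9133 Y47.7386 F1732
G01 X96.9133 Y34.6683 F1732
G01 X57.0324 Y34.6683 F1732
G01 X57.0324 Y47.7386 F1732
M5

1 u = 1 mm; y_m = 67.9000 − y.

[1] `<path>` regular polygon, #ff8800→engrave S261 F3789: (53.3022,60.5879) → (64.0414,27.9369) → (31.3904,17.1977) → (20.6512,49.8487) → (53.3022,60.5879) (closed)

[2] `<path>` quadratic bezier, #ff8800→engrave S261 F3789: (72.8863,43.4729) → (67.2727,42.2242) → (55.9554,41.8757) → (38.9342,42.4272)

[3] `<path>` rectangle, #ff0000→cut S834 F1732: (57.0324,47.7386) → (96.9133,47.7386) → (96.9133,34.6683) → (57.0324,34.6683) → (57.0324,47.7386) (closed)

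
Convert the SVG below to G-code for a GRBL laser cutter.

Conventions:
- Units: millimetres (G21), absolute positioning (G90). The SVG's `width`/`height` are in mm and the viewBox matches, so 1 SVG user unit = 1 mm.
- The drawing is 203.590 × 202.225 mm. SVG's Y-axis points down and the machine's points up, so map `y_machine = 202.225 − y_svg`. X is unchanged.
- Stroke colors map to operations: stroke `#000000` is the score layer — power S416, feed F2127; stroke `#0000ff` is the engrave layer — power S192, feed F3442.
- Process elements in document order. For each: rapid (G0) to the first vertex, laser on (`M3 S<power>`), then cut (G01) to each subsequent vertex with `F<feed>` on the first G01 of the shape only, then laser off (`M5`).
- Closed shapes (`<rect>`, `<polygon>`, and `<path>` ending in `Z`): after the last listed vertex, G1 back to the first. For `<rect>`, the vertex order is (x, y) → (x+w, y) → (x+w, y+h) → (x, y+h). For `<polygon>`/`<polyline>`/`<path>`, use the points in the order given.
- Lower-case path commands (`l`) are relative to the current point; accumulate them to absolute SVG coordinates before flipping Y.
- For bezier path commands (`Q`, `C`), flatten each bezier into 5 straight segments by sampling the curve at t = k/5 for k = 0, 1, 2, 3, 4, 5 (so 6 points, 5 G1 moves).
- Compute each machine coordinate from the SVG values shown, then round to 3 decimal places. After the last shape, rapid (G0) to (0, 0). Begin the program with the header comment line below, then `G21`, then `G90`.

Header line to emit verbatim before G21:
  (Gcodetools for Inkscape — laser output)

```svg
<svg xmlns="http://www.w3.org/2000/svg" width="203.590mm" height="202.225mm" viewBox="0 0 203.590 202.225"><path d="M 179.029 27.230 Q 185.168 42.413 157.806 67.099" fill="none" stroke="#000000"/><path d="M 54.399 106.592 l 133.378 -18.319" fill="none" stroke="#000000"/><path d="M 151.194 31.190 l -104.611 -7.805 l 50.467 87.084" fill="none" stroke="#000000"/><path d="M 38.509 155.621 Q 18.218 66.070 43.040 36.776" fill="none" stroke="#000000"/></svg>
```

(Gcodetools for Inkscape — laser output)
G21
G90
G0 X179.029 Y174.995
M3 S416
G01 X180.145 Y168.542 F2127
G01 X178.580 Y161.328
G01 X174.335 Y153.354
G01 X167.411 Y144.620
G01 X157.806 Y135.126
M5
G0 X54.399 Y95.633
M3 S416
G01 X187.777 Y113.952 F2127
M5
G0 X151.194 Y171.035
M3 S416
G01 X46.583 Y178.840 F2127
G01 X97.050 Y91.756
M5
G0 X38.509 Y46.604
M3 S416
G01 X32.197 Y80.014 F2127
G01 X29.494 Y108.604
G01 X30.400 Y132.373
G01 X34.916 Y151.321
G01 X43.040 Y165.449
M5
G0 X0.000 Y0.000

viewBox `0 0 203.590 202.225` with mm width/height → 1 unit = 1 mm. Flip: y_m = 202.225 − y_svg.

**Shape 1** — `<path>` quadratic bezier, stroke `#000000` → score (S416, F2127). Control points (SVG): P0=(179.029,27.230), P1=(185.168,42.413), P2=(157.806,67.099); sampled at t=k/5. Machine vertices: (179.029,174.995) → (180.145,168.542) → (178.580,161.328) → (174.335,153.354) → (167.411,144.620) → (157.806,135.126). Open path.

**Shape 2** — `<path>` line segment, stroke `#000000` → score (S416, F2127). Machine vertices: (54.399,95.633) → (187.777,113.952). Open path.

**Shape 3** — `<path>` open polyline, stroke `#000000` → score (S416, F2127). Machine vertices: (151.194,171.035) → (46.583,178.840) → (97.050,91.756). Open path.

**Shape 4** — `<path>` quadratic bezier, stroke `#000000` → score (S416, F2127). Control points (SVG): P0=(38.509,155.621), P1=(18.218,66.070), P2=(43.040,36.776); sampled at t=k/5. Machine vertices: (38.509,46.604) → (32.197,80.014) → (29.494,108.604) → (30.400,132.373) → (34.916,151.321) → (43.040,165.449). Open path.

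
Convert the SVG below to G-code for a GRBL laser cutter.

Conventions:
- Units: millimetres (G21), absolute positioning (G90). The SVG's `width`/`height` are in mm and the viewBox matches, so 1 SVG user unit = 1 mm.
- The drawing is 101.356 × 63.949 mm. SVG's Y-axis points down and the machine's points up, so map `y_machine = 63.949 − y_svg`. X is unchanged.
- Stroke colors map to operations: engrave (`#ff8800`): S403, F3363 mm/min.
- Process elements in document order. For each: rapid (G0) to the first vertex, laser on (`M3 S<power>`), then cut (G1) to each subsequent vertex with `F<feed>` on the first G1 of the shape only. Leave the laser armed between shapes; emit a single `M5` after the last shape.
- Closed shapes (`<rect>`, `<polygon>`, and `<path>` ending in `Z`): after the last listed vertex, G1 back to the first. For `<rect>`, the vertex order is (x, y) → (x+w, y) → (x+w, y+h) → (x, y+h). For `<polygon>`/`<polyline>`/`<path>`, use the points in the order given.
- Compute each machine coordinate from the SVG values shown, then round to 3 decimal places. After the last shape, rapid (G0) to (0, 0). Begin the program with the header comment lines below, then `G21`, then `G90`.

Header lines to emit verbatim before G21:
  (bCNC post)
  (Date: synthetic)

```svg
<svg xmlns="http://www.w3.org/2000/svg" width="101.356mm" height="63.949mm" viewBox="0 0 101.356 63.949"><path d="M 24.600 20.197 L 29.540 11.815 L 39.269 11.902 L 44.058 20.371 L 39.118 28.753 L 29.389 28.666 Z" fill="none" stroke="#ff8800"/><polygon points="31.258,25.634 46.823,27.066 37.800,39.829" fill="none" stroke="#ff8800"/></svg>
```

(bCNC post)
(Date: synthetic)
G21
G90
G0 X24.600 Y43.752
M3 S403
G1 X29.540 Y52.134 F3363
G1 X39.269 Y52.047
G1 X44.058 Y43.578
G1 X39.118 Y35.196
G1 X29.389 Y35.283
G1 X24.600 Y43.752
G0 X31.258 Y38.315
M3 S403
G1 X46.823 Y36.883 F3363
G1 X37.800 Y24.120
G1 X31.258 Y38.315
M5
G0 X0.000 Y0.000

Since the viewBox matches the mm dimensions, user units are millimetres directly. The only transform is the Y-flip y_m = 63.949 − y_svg.

Shape 1 is a regular polygon drawn with `<path>`. Its stroke #ff8800 means engrave at S403, F3363. After flipping Y the toolpath is (24.600,43.752) → (29.540,52.134) → (39.269,52.047) → (44.058,43.578) → (39.118,35.196) → (29.389,35.283) → (24.600,43.752), returning to the start.

Shape 2 is a regular polygon drawn with `<polygon>`. Its stroke #ff8800 means engrave at S403, F3363. After flipping Y the toolpath is (31.258,38.315) → (46.823,36.883) → (37.800,24.120) → (31.258,38.315), returning to the start.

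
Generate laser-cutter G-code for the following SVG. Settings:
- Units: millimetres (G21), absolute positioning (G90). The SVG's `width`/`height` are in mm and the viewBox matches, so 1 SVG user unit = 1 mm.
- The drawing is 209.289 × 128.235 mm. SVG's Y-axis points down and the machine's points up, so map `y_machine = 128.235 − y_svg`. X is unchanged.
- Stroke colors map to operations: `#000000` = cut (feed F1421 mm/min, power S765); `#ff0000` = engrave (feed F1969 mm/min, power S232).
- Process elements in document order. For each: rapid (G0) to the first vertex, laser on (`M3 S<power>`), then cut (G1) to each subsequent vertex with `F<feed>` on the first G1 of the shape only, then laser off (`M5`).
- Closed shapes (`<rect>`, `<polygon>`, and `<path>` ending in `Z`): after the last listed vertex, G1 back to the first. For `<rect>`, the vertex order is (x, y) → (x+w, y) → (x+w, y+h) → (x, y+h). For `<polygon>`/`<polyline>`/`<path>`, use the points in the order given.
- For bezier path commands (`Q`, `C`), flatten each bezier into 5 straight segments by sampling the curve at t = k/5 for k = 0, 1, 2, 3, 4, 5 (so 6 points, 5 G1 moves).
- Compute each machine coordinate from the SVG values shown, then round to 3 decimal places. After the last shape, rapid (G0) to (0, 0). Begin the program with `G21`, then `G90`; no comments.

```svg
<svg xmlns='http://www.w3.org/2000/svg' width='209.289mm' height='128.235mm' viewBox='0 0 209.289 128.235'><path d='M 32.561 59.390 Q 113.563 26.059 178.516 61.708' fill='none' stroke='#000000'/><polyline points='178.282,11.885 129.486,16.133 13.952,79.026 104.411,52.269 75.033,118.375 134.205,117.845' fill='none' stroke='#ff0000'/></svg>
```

viewBox `0 0 209.289 128.235` with mm width/height → 1 unit = 1 mm. Flip: y_m = 128.235 − y_svg.

**Shape 1** — `<path>` quadratic bezier, stroke `#000000` → cut (S765, F1421). Control points (SVG): P0=(32.561,59.390), P1=(113.563,26.059), P2=(178.516,61.708); sampled at t=k/5. Machine vertices: (32.561,68.845) → (64.320,79.418) → (94.795,84.473) → (123.986,84.009) → (151.893,78.027) → (178.516,66.527). Open path.

**Shape 2** — `<polyline>` open polyline, stroke `#ff0000` → engrave (S232, F1969). Machine vertices: (178.282,116.350) → (129.486,112.102) → (13.952,49.209) → (104.411,75.966) → (75.033,9.860) → (134.205,10.390). Open path.

G21
G90
G0 X32.561 Y68.845
M3 S765
G1 X64.320 Y79.418 F1421
G1 X94.795 Y84.473
G1 X123.986 Y84.009
G1 X151.893 Y78.027
G1 X178.516 Y66.527
M5
G0 X178.282 Y116.350
M3 S232
G1 X129.486 Y112.102 F1969
G1 X13.952 Y49.209
G1 X104.411 Y75.966
G1 X75.033 Y9.860
G1 X134.205 Y10.390
M5
G0 X0.000 Y0.000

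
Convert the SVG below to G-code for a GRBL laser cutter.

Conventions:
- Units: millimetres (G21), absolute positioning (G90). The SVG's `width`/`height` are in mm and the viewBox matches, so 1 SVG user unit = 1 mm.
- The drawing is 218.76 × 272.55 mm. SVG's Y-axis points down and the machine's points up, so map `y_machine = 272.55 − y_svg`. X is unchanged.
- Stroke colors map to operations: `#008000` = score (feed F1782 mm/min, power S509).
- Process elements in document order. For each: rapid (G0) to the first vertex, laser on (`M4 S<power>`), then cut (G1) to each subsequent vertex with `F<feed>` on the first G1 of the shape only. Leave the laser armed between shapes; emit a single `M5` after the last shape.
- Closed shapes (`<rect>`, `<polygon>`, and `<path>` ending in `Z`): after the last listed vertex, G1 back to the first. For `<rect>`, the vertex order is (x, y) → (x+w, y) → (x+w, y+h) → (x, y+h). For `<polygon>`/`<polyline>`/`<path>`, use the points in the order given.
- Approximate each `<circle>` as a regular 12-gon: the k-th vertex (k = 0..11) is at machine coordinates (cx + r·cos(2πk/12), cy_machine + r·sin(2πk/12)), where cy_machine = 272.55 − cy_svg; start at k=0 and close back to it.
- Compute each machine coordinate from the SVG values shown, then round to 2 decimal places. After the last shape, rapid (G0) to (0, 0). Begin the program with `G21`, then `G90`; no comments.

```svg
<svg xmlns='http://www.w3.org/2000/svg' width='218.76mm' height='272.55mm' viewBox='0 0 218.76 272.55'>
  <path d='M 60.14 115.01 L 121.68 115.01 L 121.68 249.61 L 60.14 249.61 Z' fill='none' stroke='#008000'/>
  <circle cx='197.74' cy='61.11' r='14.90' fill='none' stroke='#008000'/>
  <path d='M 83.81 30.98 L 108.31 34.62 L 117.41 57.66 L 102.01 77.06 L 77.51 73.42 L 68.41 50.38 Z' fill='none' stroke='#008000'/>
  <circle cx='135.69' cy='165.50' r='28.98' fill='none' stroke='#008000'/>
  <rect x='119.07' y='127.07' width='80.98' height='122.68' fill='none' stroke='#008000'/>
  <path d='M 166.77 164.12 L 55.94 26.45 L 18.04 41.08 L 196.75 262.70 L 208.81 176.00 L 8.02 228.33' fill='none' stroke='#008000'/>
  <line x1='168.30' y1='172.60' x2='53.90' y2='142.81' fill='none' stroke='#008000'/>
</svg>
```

1 u = 1 mm; y_m = 272.55 − y.

[1] `<path>` rectangle, #008000→score S509 F1782: (60.14,157.54) → (121.68,157.54) → (121.68,22.94) → (60.14,22.94) → (60.14,157.54) (closed)

[2] `<circle>` circle, #008000→score S509 F1782: (212.64,211.44) → (210.64,218.89) → (205.19,224.34) → (197.74,226.34) → (190.29,224.34) → (184.84,218.89) → (182.84,211.44) → (184.84,203.99) → (190.29,198.54) → (197.74,196.54) → (205.19,198.54) → (210.64,203.99) → (212.64,211.44) (closed)

[3] `<path>` regular polygon, #008000→score S509 F1782: (83.81,241.57) → (108.31,237.93) → (117.41,214.89) → (102.01,195.49) → (77.51,199.13) → (68.41,222.17) → (83.81,241.57) (closed)

[4] `<circle>` circle, #008000→score S509 F1782: (164.67,107.05) → (160.79,121.54) → (150.18,132.15) → (135.69,136.03) → (121.20,132.15) → (110.59,121.54) → (106.71,107.05) → (110.59,92.56) → (121.20,81.95) → (135.69,78.07) → (150.18,81.95) → (160.79,92.56) → (164.67,107.05) (closed)

[5] `<rect>` rectangle, #008000→score S509 F1782: (119.07,145.48) → (200.05,145.48) → (200.05,22.80) → (119.07,22.80) → (119.07,145.48) (closed)

[6] `<path>` open polyline, #008000→score S509 F1782: (166.77,108.43) → (55.94,246.10) → (18.04,231.47) → (196.75,9.85) → (208.81,96.55) → (8.02,44.22)

[7] `<line>` line segment, #008000→score S509 F1782: (168.30,99.95) → (53.90,129.74)

G21
G90
G0 X60.14 Y157.54
M4 S509
G1 X121.68 Y157.54 F1782
G1 X121.68 Y22.94
G1 X60.14 Y22.94
G1 X60.14 Y157.54
G0 X212.64 Y211.44
M4 S509
G1 X210.64 Y218.89 F1782
G1 X205.19 Y224.34
G1 X197.74 Y226.34
G1 X190.29 Y224.34
G1 X184.84 Y218.89
G1 X182.84 Y211.44
G1 X184.84 Y203.99
G1 X190.29 Y198.54
G1 X197.74 Y196.54
G1 X205.19 Y198.54
G1 X210.64 Y203.99
G1 X212.64 Y211.44
G0 X83.81 Y241.57
M4 S509
G1 X108.31 Y237.93 F1782
G1 X117.41 Y214.89
G1 X102.01 Y195.49
G1 X77.51 Y199.13
G1 X68.41 Y222.17
G1 X83.81 Y241.57
G0 X164.67 Y107.05
M4 S509
G1 X160.79 Y121.54 F1782
G1 X150.18 Y132.15
G1 X135.69 Y136.03
G1 X121.20 Y132.15
G1 X110.59 Y121.54
G1 X106.71 Y107.05
G1 X110.59 Y92.56
G1 X121.20 Y81.95
G1 X135.69 Y78.07
G1 X150.18 Y81.95
G1 X160.79 Y92.56
G1 X164.67 Y107.05
G0 X119.07 Y145.48
M4 S509
G1 X200.05 Y145.48 F1782
G1 X200.05 Y22.80
G1 X119.07 Y22.80
G1 X119.07 Y145.48
G0 X166.77 Y108.43
M4 S509
G1 X55.94 Y246.10 F1782
G1 X18.04 Y231.47
G1 X196.75 Y9.85
G1 X208.81 Y96.55
G1 X8.02 Y44.22
G0 X168.30 Y99.95
M4 S509
G1 X53.90 Y129.74 F1782
M5
G0 X0.00 Y0.00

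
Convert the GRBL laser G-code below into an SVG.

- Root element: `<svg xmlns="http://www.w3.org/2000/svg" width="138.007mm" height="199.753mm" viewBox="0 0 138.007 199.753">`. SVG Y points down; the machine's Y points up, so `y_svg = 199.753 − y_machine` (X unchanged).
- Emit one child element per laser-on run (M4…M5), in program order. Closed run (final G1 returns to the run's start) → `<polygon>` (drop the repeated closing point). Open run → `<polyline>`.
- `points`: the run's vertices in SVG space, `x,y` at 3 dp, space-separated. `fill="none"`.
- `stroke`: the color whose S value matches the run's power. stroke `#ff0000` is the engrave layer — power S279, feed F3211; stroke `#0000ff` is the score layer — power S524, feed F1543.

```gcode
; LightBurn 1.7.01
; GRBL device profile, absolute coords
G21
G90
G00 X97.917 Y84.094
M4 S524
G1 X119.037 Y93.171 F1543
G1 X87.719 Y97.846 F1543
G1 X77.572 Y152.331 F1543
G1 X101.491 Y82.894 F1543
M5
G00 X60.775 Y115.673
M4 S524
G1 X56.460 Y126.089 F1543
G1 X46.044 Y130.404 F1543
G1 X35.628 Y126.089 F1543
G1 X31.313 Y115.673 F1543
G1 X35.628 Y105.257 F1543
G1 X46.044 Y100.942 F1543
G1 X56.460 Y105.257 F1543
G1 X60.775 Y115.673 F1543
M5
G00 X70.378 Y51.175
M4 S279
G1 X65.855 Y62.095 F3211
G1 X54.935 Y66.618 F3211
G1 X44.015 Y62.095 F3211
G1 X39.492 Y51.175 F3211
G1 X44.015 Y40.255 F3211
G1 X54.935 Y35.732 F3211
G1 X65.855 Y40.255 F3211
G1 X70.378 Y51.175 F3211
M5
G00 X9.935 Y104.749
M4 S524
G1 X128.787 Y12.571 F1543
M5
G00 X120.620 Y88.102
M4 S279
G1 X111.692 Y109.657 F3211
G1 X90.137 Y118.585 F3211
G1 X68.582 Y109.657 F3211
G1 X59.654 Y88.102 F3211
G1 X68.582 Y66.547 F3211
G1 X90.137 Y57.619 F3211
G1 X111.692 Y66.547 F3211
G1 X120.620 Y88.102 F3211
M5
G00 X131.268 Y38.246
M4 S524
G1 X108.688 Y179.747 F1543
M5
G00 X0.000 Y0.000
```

Each laser-on run becomes one SVG element. Flip Y back into SVG space with y_svg = 199.753 − y_machine.

Run 1: power S524 maps to stroke `#0000ff` (score). The run is open, so emit a `<polyline>` with points (Y-flipped): 97.917,115.659 119.037,106.582 87.719,101.907 77.572,47.422 101.491,116.859.

Run 2: the run's S524 means `#0000ff` (score). The run returns to its start, so emit a `<polygon>` with points (Y-flipped): 60.775,84.080 56.460,73.664 46.044,69.349 35.628,73.664 31.313,84.080 35.628,94.496 46.044,98.811 56.460,94.496.

Run 3: the run's S279 means `#ff0000` (engrave). The run returns to its start, so emit a `<polygon>` with points (Y-flipped): 70.378,148.578 65.855,137.658 54.935,133.135 44.015,137.658 39.492,148.578 44.015,159.498 54.935,164.021 65.855,159.498.

Run 4: the run's S524 means `#0000ff` (score). The run is open, so emit a `<polyline>` with points (Y-flipped): 9.935,95.004 128.787,187.182.

Run 5: S279 ⇒ engrave layer `#ff0000`. The run returns to its start, so emit a `<polygon>` with points (Y-flipped): 120.620,111.651 111.692,90.096 90.137,81.168 68.582,90.096 59.654,111.651 68.582,133.206 90.137,142.134 111.692,133.206.

Run 6: S524 ⇒ score layer `#0000ff`. The run is open, so emit a `<polyline>` with points (Y-flipped): 131.268,161.507 108.688,20.006.

<svg xmlns="http://www.w3.org/2000/svg" width="138.007mm" height="199.753mm" viewBox="0 0 138.007 199.753">
  <polyline points="97.917,115.659 119.037,106.582 87.719,101.907 77.572,47.422 101.491,116.859" fill="none" stroke="#0000ff"/>
  <polygon points="60.775,84.080 56.460,73.664 46.044,69.349 35.628,73.664 31.313,84.080 35.628,94.496 46.044,98.811 56.460,94.496" fill="none" stroke="#0000ff"/>
  <polygon points="70.378,148.578 65.855,137.658 54.935,133.135 44.015,137.658 39.492,148.578 44.015,159.498 54.935,164.021 65.855,159.498" fill="none" stroke="#ff0000"/>
  <polyline points="9.935,95.004 128.787,187.182" fill="none" stroke="#0000ff"/>
  <polygon points="120.620,111.651 111.692,90.096 90.137,81.168 68.582,90.096 59.654,111.651 68.582,133.206 90.137,142.134 111.692,133.206" fill="none" stroke="#ff0000"/>
  <polyline points="131.268,161.507 108.688,20.006" fill="none" stroke="#0000ff"/>
</svg>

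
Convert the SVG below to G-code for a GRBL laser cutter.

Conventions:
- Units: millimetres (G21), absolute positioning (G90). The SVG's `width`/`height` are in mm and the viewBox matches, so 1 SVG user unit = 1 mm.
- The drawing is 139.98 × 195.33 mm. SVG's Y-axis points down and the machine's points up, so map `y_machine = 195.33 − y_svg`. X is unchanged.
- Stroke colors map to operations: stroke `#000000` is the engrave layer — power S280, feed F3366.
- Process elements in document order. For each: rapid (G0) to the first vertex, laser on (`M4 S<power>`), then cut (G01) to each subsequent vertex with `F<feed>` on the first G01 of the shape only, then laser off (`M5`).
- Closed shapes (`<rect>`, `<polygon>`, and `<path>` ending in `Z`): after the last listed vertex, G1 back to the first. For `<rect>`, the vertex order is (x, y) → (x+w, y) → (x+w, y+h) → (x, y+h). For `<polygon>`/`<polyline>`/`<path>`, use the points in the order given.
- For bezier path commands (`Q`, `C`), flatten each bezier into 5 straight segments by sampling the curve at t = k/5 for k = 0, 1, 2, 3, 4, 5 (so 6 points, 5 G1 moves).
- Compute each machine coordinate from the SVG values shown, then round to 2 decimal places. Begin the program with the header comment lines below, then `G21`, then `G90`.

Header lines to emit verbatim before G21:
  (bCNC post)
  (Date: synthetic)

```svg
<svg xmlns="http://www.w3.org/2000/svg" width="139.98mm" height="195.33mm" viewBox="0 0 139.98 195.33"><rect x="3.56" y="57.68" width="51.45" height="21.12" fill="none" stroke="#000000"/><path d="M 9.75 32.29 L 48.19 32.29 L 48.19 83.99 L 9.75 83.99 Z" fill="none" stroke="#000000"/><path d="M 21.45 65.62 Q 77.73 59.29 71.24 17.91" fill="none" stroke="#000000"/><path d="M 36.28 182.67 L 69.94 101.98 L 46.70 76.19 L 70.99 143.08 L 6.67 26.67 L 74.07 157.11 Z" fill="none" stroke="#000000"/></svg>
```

1 u = 1 mm; y_m = 195.33 − y.

[1] `<rect>` rectangle, #000000→engrave S280 F3366: (3.56,137.65) → (55.01,137.65) → (55.01,116.53) → (3.56,116.53) → (3.56,137.65) (closed)

[2] `<path>` rectangle, #000000→engrave S280 F3366: (9.75,163.04) → (48.19,163.04) → (48.19,111.34) → (9.75,111.34) → (9.75,163.04) (closed)

[3] `<path>` quadratic bezier, #000000→engrave S280 F3366: (21.45,129.71) → (41.45,133.64) → (56.43,140.38) → (66.39,149.92) → (71.33,162.27) → (71.24,177.42)

[4] `<path>` closed polygon, #000000→engrave S280 F3366: (36.28,12.66) → (69.94,93.35) → (46.70,119.14) → (70.99,52.25) → (6.67,168.66) → (74.07,38.22) → (36.28,12.66) (closed)

(bCNC post)
(Date: synthetic)
G21
G90
G0 X3.56 Y137.65
M4 S280
G01 X55.01 Y137.65 F3366
G01 X55.01 Y116.53
G01 X3.56 Y116.53
G01 X3.56 Y137.65
M5
G0 X9.75 Y163.04
M4 S280
G01 X48.19 Y163.04 F3366
G01 X48.19 Y111.34
G01 X9.75 Y111.34
G01 X9.75 Y163.04
M5
G0 X21.45 Y129.71
M4 S280
G01 X41.45 Y133.64 F3366
G01 X56.43 Y140.38
G01 X66.39 Y149.92
G01 X71.33 Y162.27
G01 X71.24 Y177.42
M5
G0 X36.28 Y12.66
M4 S280
G01 X69.94 Y93.35 F3366
G01 X46.70 Y119.14
G01 X70.99 Y52.25
G01 X6.67 Y168.66
G01 X74.07 Y38.22
G01 X36.28 Y12.66
M5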